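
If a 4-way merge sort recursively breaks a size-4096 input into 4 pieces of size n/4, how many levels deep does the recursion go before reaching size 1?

For divide and conquer with division factor 4:

Problem sizes at each level:
Level 0: 4096
Level 1: 1024
Level 2: 256
Level 3: 64
Level 4: 16
Level 5: 4
Level 6: 1

The root is level 0 and the size-1 base case is level 6 (the tree spans levels 0 through 6, i.e. 7 levels counting the root), so the depth is the number of divisions: log_4(4096) = 6

The recursion tree depth is log_4(4096) = 6. At each level, the problem size is divided by 4, so it takes 6 divisions to reduce to a base case of size 1. The algorithm makes 4 recursive calls at each level.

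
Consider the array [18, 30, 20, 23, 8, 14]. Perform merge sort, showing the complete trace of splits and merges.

Merge sort trace:

Split: [18, 30, 20, 23, 8, 14] -> [18, 30, 20] and [23, 8, 14]
  Split: [18, 30, 20] -> [18] and [30, 20]
    Split: [30, 20] -> [30] and [20]
    Merge: [30] + [20] -> [20, 30]
  Merge: [18] + [20, 30] -> [18, 20, 30]
  Split: [23, 8, 14] -> [23] and [8, 14]
    Split: [8, 14] -> [8] and [14]
    Merge: [8] + [14] -> [8, 14]
  Merge: [23] + [8, 14] -> [8, 14, 23]
Merge: [18, 20, 30] + [8, 14, 23] -> [8, 14, 18, 20, 23, 30]

Final sorted array: [8, 14, 18, 20, 23, 30]

The merge sort proceeds by recursively splitting the array and merging sorted halves.
After all merges, the sorted array is [8, 14, 18, 20, 23, 30].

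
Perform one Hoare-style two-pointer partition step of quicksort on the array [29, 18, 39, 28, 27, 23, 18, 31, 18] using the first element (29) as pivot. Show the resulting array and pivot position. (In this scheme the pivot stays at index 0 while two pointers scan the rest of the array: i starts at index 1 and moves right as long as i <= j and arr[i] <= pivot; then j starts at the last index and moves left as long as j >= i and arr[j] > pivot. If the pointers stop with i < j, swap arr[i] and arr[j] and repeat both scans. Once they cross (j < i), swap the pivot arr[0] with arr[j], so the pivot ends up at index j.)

Hoare-style two-pointer partition with pivot = 29:

Initial array: [29, 18, 39, 28, 27, 23, 18, 31, 18]

Pointers start at i = 1, j = 8.
i stops at index 2 (arr[2]=39 > 29), j stops at index 8 (arr[8]=18 <= 29): swap arr[2] and arr[8], array becomes [29, 18, 18, 28, 27, 23, 18, 31, 39]
i ends at 7, j ends at 6: the pointers have crossed (j < i), so scanning stops.

Swap pivot arr[0] with arr[6] to place pivot at position 6: [18, 18, 18, 28, 27, 23, 29, 31, 39]
Pivot position: 6

After partitioning with pivot 29, the array becomes [18, 18, 18, 28, 27, 23, 29, 31, 39]. The pivot is placed at index 6. All elements to the left of the pivot are <= 29, and all elements to the right are > 29.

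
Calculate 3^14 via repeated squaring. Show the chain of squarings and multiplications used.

Computing 3^14 by squaring (build up from 3^1; each line after the first costs one multiplication):

3^1 = 3
3^2 = (3^1)^2 = 3^2 = 9
3^3 = 3 * 3^2 = 3 * 9 = 27
3^6 = (3^3)^2 = 27^2 = 729
3^7 = 3 * 3^6 = 3 * 729 = 2187
3^14 = (3^7)^2 = 2187^2 = 4782969

Result: 4782969
Multiplications needed: 5 (5 lines after 3^1)

3^14 = 4782969. Using exponentiation by squaring, this requires 5 multiplications. The key idea: if the exponent is even, square the half-power; if odd, multiply by the base once.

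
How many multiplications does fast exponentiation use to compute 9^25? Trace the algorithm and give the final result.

Computing 9^25 by squaring (build up from 9^1; each line after the first costs one multiplication):

9^1 = 9
9^2 = (9^1)^2 = 9^2 = 81
9^3 = 9 * 9^2 = 9 * 81 = 729
9^6 = (9^3)^2 = 729^2 = 531441
9^12 = (9^6)^2 = 531441^2 = 282429536481
9^24 = (9^12)^2 = 282429536481^2 = 79766443076872509863361
9^25 = 9 * 9^24 = 9 * 79766443076872509863361 = 717897987691852588770249

Result: 717897987691852588770249
Multiplications needed: 6 (6 lines after 9^1)

9^25 = 717897987691852588770249. Using exponentiation by squaring, this requires 6 multiplications. The key idea: if the exponent is even, square the half-power; if odd, multiply by the base once.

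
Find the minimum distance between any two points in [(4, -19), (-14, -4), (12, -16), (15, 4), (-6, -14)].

Computing all pairwise distances among 5 points:

d((4, -19), (-14, -4)) = 23.4307
d((4, -19), (12, -16)) = 8.544 <-- minimum
d((4, -19), (15, 4)) = 25.4951
d((4, -19), (-6, -14)) = 11.1803
d((-14, -4), (12, -16)) = 28.6356
d((-14, -4), (15, 4)) = 30.0832
d((-14, -4), (-6, -14)) = 12.8062
d((12, -16), (15, 4)) = 20.2237
d((12, -16), (-6, -14)) = 18.1108
d((15, 4), (-6, -14)) = 27.6586

Closest pair: (4, -19) and (12, -16) with distance 8.544

The closest pair is (4, -19) and (12, -16) with Euclidean distance 8.544. For 5 points, brute-force pairwise comparison is shown above. For large n, the divide-and-conquer algorithm (sort by x, recurse on halves, check the dividing strip) achieves O(n log n).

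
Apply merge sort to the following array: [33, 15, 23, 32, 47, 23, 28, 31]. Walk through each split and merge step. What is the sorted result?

Merge sort trace:

Split: [33, 15, 23, 32, 47, 23, 28, 31] -> [33, 15, 23, 32] and [47, 23, 28, 31]
  Split: [33, 15, 23, 32] -> [33, 15] and [23, 32]
    Split: [33, 15] -> [33] and [15]
    Merge: [33] + [15] -> [15, 33]
    Split: [23, 32] -> [23] and [32]
    Merge: [23] + [32] -> [23, 32]
  Merge: [15, 33] + [23, 32] -> [15, 23, 32, 33]
  Split: [47, 23, 28, 31] -> [47, 23] and [28, 31]
    Split: [47, 23] -> [47] and [23]
    Merge: [47] + [23] -> [23, 47]
    Split: [28, 31] -> [28] and [31]
    Merge: [28] + [31] -> [28, 31]
  Merge: [23, 47] + [28, 31] -> [23, 28, 31, 47]
Merge: [15, 23, 32, 33] + [23, 28, 31, 47] -> [15, 23, 23, 28, 31, 32, 33, 47]

Final sorted array: [15, 23, 23, 28, 31, 32, 33, 47]

The merge sort proceeds by recursively splitting the array and merging sorted halves.
After all merges, the sorted array is [15, 23, 23, 28, 31, 32, 33, 47].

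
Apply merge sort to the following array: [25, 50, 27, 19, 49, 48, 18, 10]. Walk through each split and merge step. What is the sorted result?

Merge sort trace:

Split: [25, 50, 27, 19, 49, 48, 18, 10] -> [25, 50, 27, 19] and [49, 48, 18, 10]
  Split: [25, 50, 27, 19] -> [25, 50] and [27, 19]
    Split: [25, 50] -> [25] and [50]
    Merge: [25] + [50] -> [25, 50]
    Split: [27, 19] -> [27] and [19]
    Merge: [27] + [19] -> [19, 27]
  Merge: [25, 50] + [19, 27] -> [19, 25, 27, 50]
  Split: [49, 48, 18, 10] -> [49, 48] and [18, 10]
    Split: [49, 48] -> [49] and [48]
    Merge: [49] + [48] -> [48, 49]
    Split: [18, 10] -> [18] and [10]
    Merge: [18] + [10] -> [10, 18]
  Merge: [48, 49] + [10, 18] -> [10, 18, 48, 49]
Merge: [19, 25, 27, 50] + [10, 18, 48, 49] -> [10, 18, 19, 25, 27, 48, 49, 50]

Final sorted array: [10, 18, 19, 25, 27, 48, 49, 50]

The merge sort proceeds by recursively splitting the array and merging sorted halves.
After all merges, the sorted array is [10, 18, 19, 25, 27, 48, 49, 50].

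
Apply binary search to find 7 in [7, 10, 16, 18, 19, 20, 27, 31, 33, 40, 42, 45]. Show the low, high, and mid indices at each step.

Binary search for 7 in [7, 10, 16, 18, 19, 20, 27, 31, 33, 40, 42, 45]:

lo=0, hi=11, mid=5, arr[mid]=20 -> 20 > 7, search left half
lo=0, hi=4, mid=2, arr[mid]=16 -> 16 > 7, search left half
lo=0, hi=1, mid=0, arr[mid]=7 -> Found target at index 0!

Binary search finds 7 at index 0 after 3 comparisons. The search repeatedly halves the search space by comparing with the middle element.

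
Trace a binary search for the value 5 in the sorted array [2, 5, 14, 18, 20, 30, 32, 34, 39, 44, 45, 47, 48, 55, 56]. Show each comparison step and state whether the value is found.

Binary search for 5 in [2, 5, 14, 18, 20, 30, 32, 34, 39, 44, 45, 47, 48, 55, 56]:

lo=0, hi=14, mid=7, arr[mid]=34 -> 34 > 5, search left half
lo=0, hi=6, mid=3, arr[mid]=18 -> 18 > 5, search left half
lo=0, hi=2, mid=1, arr[mid]=5 -> Found target at index 1!

Binary search finds 5 at index 1 after 3 comparisons. The search repeatedly halves the search space by comparing with the middle element.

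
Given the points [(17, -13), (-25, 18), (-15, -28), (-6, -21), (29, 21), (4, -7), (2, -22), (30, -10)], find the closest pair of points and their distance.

Computing all pairwise distances among 8 points:

d((17, -13), (-25, 18)) = 52.2015
d((17, -13), (-15, -28)) = 35.3412
d((17, -13), (-6, -21)) = 24.3516
d((17, -13), (29, 21)) = 36.0555
d((17, -13), (4, -7)) = 14.3178
d((17, -13), (2, -22)) = 17.4929
d((17, -13), (30, -10)) = 13.3417
d((-25, 18), (-15, -28)) = 47.0744
d((-25, 18), (-6, -21)) = 43.382
d((-25, 18), (29, 21)) = 54.0833
d((-25, 18), (4, -7)) = 38.2884
d((-25, 18), (2, -22)) = 48.2597
d((-25, 18), (30, -10)) = 61.7171
d((-15, -28), (-6, -21)) = 11.4018
d((-15, -28), (29, 21)) = 65.8559
d((-15, -28), (4, -7)) = 28.3196
d((-15, -28), (2, -22)) = 18.0278
d((-15, -28), (30, -10)) = 48.4665
d((-6, -21), (29, 21)) = 54.6717
d((-6, -21), (4, -7)) = 17.2047
d((-6, -21), (2, -22)) = 8.0623 <-- minimum
d((-6, -21), (30, -10)) = 37.6431
d((29, 21), (4, -7)) = 37.5366
d((29, 21), (2, -22)) = 50.774
d((29, 21), (30, -10)) = 31.0161
d((4, -7), (2, -22)) = 15.1327
d((4, -7), (30, -10)) = 26.1725
d((2, -22), (30, -10)) = 30.4631

Closest pair: (-6, -21) and (2, -22) with distance 8.0623

The closest pair is (-6, -21) and (2, -22) with Euclidean distance 8.0623. For 8 points, brute-force pairwise comparison is shown above. For large n, the divide-and-conquer algorithm (sort by x, recurse on halves, check the dividing strip) achieves O(n log n).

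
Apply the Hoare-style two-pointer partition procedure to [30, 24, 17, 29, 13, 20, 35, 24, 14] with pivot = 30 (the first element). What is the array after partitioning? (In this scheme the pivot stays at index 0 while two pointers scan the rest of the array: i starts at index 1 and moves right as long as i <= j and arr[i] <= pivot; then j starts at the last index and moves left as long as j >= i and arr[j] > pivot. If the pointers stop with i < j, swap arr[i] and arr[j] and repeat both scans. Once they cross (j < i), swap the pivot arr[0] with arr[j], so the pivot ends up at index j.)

Hoare-style two-pointer partition with pivot = 30:

Initial array: [30, 24, 17, 29, 13, 20, 35, 24, 14]

Pointers start at i = 1, j = 8.
i stops at index 6 (arr[6]=35 > 30), j stops at index 8 (arr[8]=14 <= 30): swap arr[6] and arr[8], array becomes [30, 24, 17, 29, 13, 20, 14, 24, 35]
i ends at 8, j ends at 7: the pointers have crossed (j < i), so scanning stops.

Swap pivot arr[0] with arr[7] to place pivot at position 7: [24, 24, 17, 29, 13, 20, 14, 30, 35]
Pivot position: 7

After partitioning with pivot 30, the array becomes [24, 24, 17, 29, 13, 20, 14, 30, 35]. The pivot is placed at index 7. All elements to the left of the pivot are <= 30, and all elements to the right are > 30.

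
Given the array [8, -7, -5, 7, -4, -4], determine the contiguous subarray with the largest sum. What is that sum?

Using Kadane's algorithm on [8, -7, -5, 7, -4, -4]:

Scanning through the array:
Position 1 (value -7): max_ending_here = 1, max_so_far = 8
Position 2 (value -5): max_ending_here = -4, max_so_far = 8
Position 3 (value 7): max_ending_here = 7, max_so_far = 8
Position 4 (value -4): max_ending_here = 3, max_so_far = 8
Position 5 (value -4): max_ending_here = -1, max_so_far = 8

Maximum subarray: [8]
Maximum sum: 8

The maximum subarray is [8] with sum 8. This subarray runs from index 0 to index 0.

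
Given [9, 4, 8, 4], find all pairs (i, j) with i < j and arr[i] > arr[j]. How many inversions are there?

Finding inversions in [9, 4, 8, 4]:

(0, 1): arr[0]=9 > arr[1]=4
(0, 2): arr[0]=9 > arr[2]=8
(0, 3): arr[0]=9 > arr[3]=4
(2, 3): arr[2]=8 > arr[3]=4

Total inversions: 4

The array has 4 inversion(s): (0,1), (0,2), (0,3), (2,3). Each pair (i,j) satisfies i < j and arr[i] > arr[j].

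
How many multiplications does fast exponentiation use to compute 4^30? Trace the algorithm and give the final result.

Computing 4^30 by squaring (build up from 4^1; each line after the first costs one multiplication):

4^1 = 4
4^2 = (4^1)^2 = 4^2 = 16
4^3 = 4 * 4^2 = 4 * 16 = 64
4^6 = (4^3)^2 = 64^2 = 4096
4^7 = 4 * 4^6 = 4 * 4096 = 16384
4^14 = (4^7)^2 = 16384^2 = 268435456
4^15 = 4 * 4^14 = 4 * 268435456 = 1073741824
4^30 = (4^15)^2 = 1073741824^2 = 1152921504606846976

Result: 1152921504606846976
Multiplications needed: 7 (7 lines after 4^1)

4^30 = 1152921504606846976. Using exponentiation by squaring, this requires 7 multiplications. The key idea: if the exponent is even, square the half-power; if odd, multiply by the base once.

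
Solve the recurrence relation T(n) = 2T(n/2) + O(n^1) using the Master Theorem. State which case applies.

Master Theorem for T(n) = 2T(n/2) + O(n^1):

a = 2, b = 2, c = 1
log_b(a) = log_2(2) = 1.0000

Case 2: c = 1 = log_2(2) = 1.0000
T(n) = O(n^1 log n) = O(n log n)

For T(n) = 2T(n/2) + O(n^1): log_2(2) = 1.0000. This is Case 2 of the Master Theorem (c = log_b(a), equal work at all levels), giving O(n log n).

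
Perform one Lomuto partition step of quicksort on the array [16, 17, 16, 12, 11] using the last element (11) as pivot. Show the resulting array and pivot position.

Lomuto partition with pivot = 11:

Initial array: [16, 17, 16, 12, 11]

arr[0]=16 > 11: no swap
arr[1]=17 > 11: no swap
arr[2]=16 > 11: no swap
arr[3]=12 > 11: no swap

Place pivot at position 0: [11, 17, 16, 12, 16]
Pivot position: 0

After partitioning with pivot 11, the array becomes [11, 17, 16, 12, 16]. The pivot is placed at index 0. All elements to the left of the pivot are <= 11, and all elements to the right are > 11.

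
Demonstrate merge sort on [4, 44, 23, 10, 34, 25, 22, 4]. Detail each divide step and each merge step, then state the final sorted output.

Merge sort trace:

Split: [4, 44, 23, 10, 34, 25, 22, 4] -> [4, 44, 23, 10] and [34, 25, 22, 4]
  Split: [4, 44, 23, 10] -> [4, 44] and [23, 10]
    Split: [4, 44] -> [4] and [44]
    Merge: [4] + [44] -> [4, 44]
    Split: [23, 10] -> [23] and [10]
    Merge: [23] + [10] -> [10, 23]
  Merge: [4, 44] + [10, 23] -> [4, 10, 23, 44]
  Split: [34, 25, 22, 4] -> [34, 25] and [22, 4]
    Split: [34, 25] -> [34] and [25]
    Merge: [34] + [25] -> [25, 34]
    Split: [22, 4] -> [22] and [4]
    Merge: [22] + [4] -> [4, 22]
  Merge: [25, 34] + [4, 22] -> [4, 22, 25, 34]
Merge: [4, 10, 23, 44] + [4, 22, 25, 34] -> [4, 4, 10, 22, 23, 25, 34, 44]

Final sorted array: [4, 4, 10, 22, 23, 25, 34, 44]

The merge sort proceeds by recursively splitting the array and merging sorted halves.
After all merges, the sorted array is [4, 4, 10, 22, 23, 25, 34, 44].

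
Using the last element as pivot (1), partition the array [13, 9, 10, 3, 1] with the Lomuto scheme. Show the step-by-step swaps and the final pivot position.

Lomuto partition with pivot = 1:

Initial array: [13, 9, 10, 3, 1]

arr[0]=13 > 1: no swap
arr[1]=9 > 1: no swap
arr[2]=10 > 1: no swap
arr[3]=3 > 1: no swap

Place pivot at position 0: [1, 9, 10, 3, 13]
Pivot position: 0

After partitioning with pivot 1, the array becomes [1, 9, 10, 3, 13]. The pivot is placed at index 0. All elements to the left of the pivot are <= 1, and all elements to the right are > 1.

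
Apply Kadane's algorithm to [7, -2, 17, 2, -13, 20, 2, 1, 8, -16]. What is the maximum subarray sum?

Using Kadane's algorithm on [7, -2, 17, 2, -13, 20, 2, 1, 8, -16]:

Scanning through the array:
Position 1 (value -2): max_ending_here = 5, max_so_far = 7
Position 2 (value 17): max_ending_here = 22, max_so_far = 22
Position 3 (value 2): max_ending_here = 24, max_so_far = 24
Position 4 (value -13): max_ending_here = 11, max_so_far = 24
Position 5 (value 20): max_ending_here = 31, max_so_far = 31
Position 6 (value 2): max_ending_here = 33, max_so_far = 33
Position 7 (value 1): max_ending_here = 34, max_so_far = 34
Position 8 (value 8): max_ending_here = 42, max_so_far = 42
Position 9 (value -16): max_ending_here = 26, max_so_far = 42

Maximum subarray: [7, -2, 17, 2, -13, 20, 2, 1, 8]
Maximum sum: 42

The maximum subarray is [7, -2, 17, 2, -13, 20, 2, 1, 8] with sum 42. This subarray runs from index 0 to index 8.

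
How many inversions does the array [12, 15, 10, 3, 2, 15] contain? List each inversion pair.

Finding inversions in [12, 15, 10, 3, 2, 15]:

(0, 2): arr[0]=12 > arr[2]=10
(0, 3): arr[0]=12 > arr[3]=3
(0, 4): arr[0]=12 > arr[4]=2
(1, 2): arr[1]=15 > arr[2]=10
(1, 3): arr[1]=15 > arr[3]=3
(1, 4): arr[1]=15 > arr[4]=2
(2, 3): arr[2]=10 > arr[3]=3
(2, 4): arr[2]=10 > arr[4]=2
(3, 4): arr[3]=3 > arr[4]=2

Total inversions: 9

The array has 9 inversion(s): (0,2), (0,3), (0,4), (1,2), (1,3), (1,4), (2,3), (2,4), (3,4). Each pair (i,j) satisfies i < j and arr[i] > arr[j].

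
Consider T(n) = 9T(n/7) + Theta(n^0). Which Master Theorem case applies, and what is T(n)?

Master Theorem for T(n) = 9T(n/7) + O(n^0):

a = 9, b = 7, c = 0
log_b(a) = log_7(9) = 1.1292

Case 1: c = 0 < log_7(9) = 1.1292
T(n) = O(n^(log_7 9))

For T(n) = 9T(n/7) + O(n^0): log_7(9) = 1.1292. This is Case 1 of the Master Theorem (c < log_b(a), work dominated by leaves), giving O(n^(log_7 9)).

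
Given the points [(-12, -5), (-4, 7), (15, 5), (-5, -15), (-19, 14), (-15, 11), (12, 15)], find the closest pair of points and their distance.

Computing all pairwise distances among 7 points:

d((-12, -5), (-4, 7)) = 14.4222
d((-12, -5), (15, 5)) = 28.7924
d((-12, -5), (-5, -15)) = 12.2066
d((-12, -5), (-19, 14)) = 20.2485
d((-12, -5), (-15, 11)) = 16.2788
d((-12, -5), (12, 15)) = 31.241
d((-4, 7), (15, 5)) = 19.105
d((-4, 7), (-5, -15)) = 22.0227
d((-4, 7), (-19, 14)) = 16.5529
d((-4, 7), (-15, 11)) = 11.7047
d((-4, 7), (12, 15)) = 17.8885
d((15, 5), (-5, -15)) = 28.2843
d((15, 5), (-19, 14)) = 35.171
d((15, 5), (-15, 11)) = 30.5941
d((15, 5), (12, 15)) = 10.4403
d((-5, -15), (-19, 14)) = 32.2025
d((-5, -15), (-15, 11)) = 27.8568
d((-5, -15), (12, 15)) = 34.4819
d((-19, 14), (-15, 11)) = 5.0 <-- minimum
d((-19, 14), (12, 15)) = 31.0161
d((-15, 11), (12, 15)) = 27.2947

Closest pair: (-19, 14) and (-15, 11) with distance 5.0

The closest pair is (-19, 14) and (-15, 11) with Euclidean distance 5.0. For 7 points, brute-force pairwise comparison is shown above. For large n, the divide-and-conquer algorithm (sort by x, recurse on halves, check the dividing strip) achieves O(n log n).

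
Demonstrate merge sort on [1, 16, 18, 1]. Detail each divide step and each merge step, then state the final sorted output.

Merge sort trace:

Split: [1, 16, 18, 1] -> [1, 16] and [18, 1]
  Split: [1, 16] -> [1] and [16]
  Merge: [1] + [16] -> [1, 16]
  Split: [18, 1] -> [18] and [1]
  Merge: [18] + [1] -> [1, 18]
Merge: [1, 16] + [1, 18] -> [1, 1, 16, 18]

Final sorted array: [1, 1, 16, 18]

The merge sort proceeds by recursively splitting the array and merging sorted halves.
After all merges, the sorted array is [1, 1, 16, 18].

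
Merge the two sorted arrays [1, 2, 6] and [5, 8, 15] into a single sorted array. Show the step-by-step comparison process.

Merging process:

Compare 1 vs 5: take 1 from left. Merged: [1]
Compare 2 vs 5: take 2 from left. Merged: [1, 2]
Compare 6 vs 5: take 5 from right. Merged: [1, 2, 5]
Compare 6 vs 8: take 6 from left. Merged: [1, 2, 5, 6]
Append remaining from right: [8, 15]. Merged: [1, 2, 5, 6, 8, 15]

Final merged array: [1, 2, 5, 6, 8, 15]
Total comparisons: 4

The merged array is [1, 2, 5, 6, 8, 15], requiring 4 comparisons. The merge step runs in O(n) time where n is the total number of elements.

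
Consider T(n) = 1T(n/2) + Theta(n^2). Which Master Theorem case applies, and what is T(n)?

Master Theorem for T(n) = 1T(n/2) + O(n^2):

a = 1, b = 2, c = 2
log_b(a) = log_2(1) = 0.0000

Case 3: c = 2 > log_2(1) = 0.0000
T(n) = O(n^2) = O(n^2)

For T(n) = 1T(n/2) + O(n^2): log_2(1) = 0.0000. This is Case 3 of the Master Theorem (c > log_b(a), work dominated by root), giving O(n^2).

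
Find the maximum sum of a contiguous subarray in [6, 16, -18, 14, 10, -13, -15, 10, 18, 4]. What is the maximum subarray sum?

Using Kadane's algorithm on [6, 16, -18, 14, 10, -13, -15, 10, 18, 4]:

Scanning through the array:
Position 1 (value 16): max_ending_here = 22, max_so_far = 22
Position 2 (value -18): max_ending_here = 4, max_so_far = 22
Position 3 (value 14): max_ending_here = 18, max_so_far = 22
Position 4 (value 10): max_ending_here = 28, max_so_far = 28
Position 5 (value -13): max_ending_here = 15, max_so_far = 28
Position 6 (value -15): max_ending_here = 0, max_so_far = 28
Position 7 (value 10): max_ending_here = 10, max_so_far = 28
Position 8 (value 18): max_ending_here = 28, max_so_far = 28
Position 9 (value 4): max_ending_here = 32, max_so_far = 32

Maximum subarray: [6, 16, -18, 14, 10, -13, -15, 10, 18, 4]
Maximum sum: 32

The maximum subarray is [6, 16, -18, 14, 10, -13, -15, 10, 18, 4] with sum 32. This subarray runs from index 0 to index 9.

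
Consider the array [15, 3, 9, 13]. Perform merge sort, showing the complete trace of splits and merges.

Merge sort trace:

Split: [15, 3, 9, 13] -> [15, 3] and [9, 13]
  Split: [15, 3] -> [15] and [3]
  Merge: [15] + [3] -> [3, 15]
  Split: [9, 13] -> [9] and [13]
  Merge: [9] + [13] -> [9, 13]
Merge: [3, 15] + [9, 13] -> [3, 9, 13, 15]

Final sorted array: [3, 9, 13, 15]

The merge sort proceeds by recursively splitting the array and merging sorted halves.
After all merges, the sorted array is [3, 9, 13, 15].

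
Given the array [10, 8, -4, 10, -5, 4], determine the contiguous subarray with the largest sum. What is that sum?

Using Kadane's algorithm on [10, 8, -4, 10, -5, 4]:

Scanning through the array:
Position 1 (value 8): max_ending_here = 18, max_so_far = 18
Position 2 (value -4): max_ending_here = 14, max_so_far = 18
Position 3 (value 10): max_ending_here = 24, max_so_far = 24
Position 4 (value -5): max_ending_here = 19, max_so_far = 24
Position 5 (value 4): max_ending_here = 23, max_so_far = 24

Maximum subarray: [10, 8, -4, 10]
Maximum sum: 24

The maximum subarray is [10, 8, -4, 10] with sum 24. This subarray runs from index 0 to index 3.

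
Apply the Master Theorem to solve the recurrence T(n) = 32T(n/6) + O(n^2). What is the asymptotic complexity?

Master Theorem for T(n) = 32T(n/6) + O(n^2):

a = 32, b = 6, c = 2
log_b(a) = log_6(32) = 1.9343

Case 3: c = 2 > log_6(32) = 1.9343
T(n) = O(n^2) = O(n^2)

For T(n) = 32T(n/6) + O(n^2): log_6(32) = 1.9343. This is Case 3 of the Master Theorem (c > log_b(a), work dominated by root), giving O(n^2).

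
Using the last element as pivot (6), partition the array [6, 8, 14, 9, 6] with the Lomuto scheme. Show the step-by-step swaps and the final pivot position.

Lomuto partition with pivot = 6:

Initial array: [6, 8, 14, 9, 6]

arr[0]=6 <= 6: swap with position 0, array becomes [6, 8, 14, 9, 6]
arr[1]=8 > 6: no swap
arr[2]=14 > 6: no swap
arr[3]=9 > 6: no swap

Place pivot at position 1: [6, 6, 14, 9, 8]
Pivot position: 1

After partitioning with pivot 6, the array becomes [6, 6, 14, 9, 8]. The pivot is placed at index 1. All elements to the left of the pivot are <= 6, and all elements to the right are > 6.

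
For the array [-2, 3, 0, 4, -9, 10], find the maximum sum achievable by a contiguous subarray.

Using Kadane's algorithm on [-2, 3, 0, 4, -9, 10]:

Scanning through the array:
Position 1 (value 3): max_ending_here = 3, max_so_far = 3
Position 2 (value 0): max_ending_here = 3, max_so_far = 3
Position 3 (value 4): max_ending_here = 7, max_so_far = 7
Position 4 (value -9): max_ending_here = -2, max_so_far = 7
Position 5 (value 10): max_ending_here = 10, max_so_far = 10

Maximum subarray: [10]
Maximum sum: 10

The maximum subarray is [10] with sum 10. This subarray runs from index 5 to index 5.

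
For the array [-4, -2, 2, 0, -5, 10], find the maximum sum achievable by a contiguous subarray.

Using Kadane's algorithm on [-4, -2, 2, 0, -5, 10]:

Scanning through the array:
Position 1 (value -2): max_ending_here = -2, max_so_far = -2
Position 2 (value 2): max_ending_here = 2, max_so_far = 2
Position 3 (value 0): max_ending_here = 2, max_so_far = 2
Position 4 (value -5): max_ending_here = -3, max_so_far = 2
Position 5 (value 10): max_ending_here = 10, max_so_far = 10

Maximum subarray: [10]
Maximum sum: 10

The maximum subarray is [10] with sum 10. This subarray runs from index 5 to index 5.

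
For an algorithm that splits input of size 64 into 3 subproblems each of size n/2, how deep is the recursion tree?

For divide and conquer with division factor 2:

Problem sizes at each level:
Level 0: 64
Level 1: 32
Level 2: 16
Level 3: 8
Level 4: 4
Level 5: 2
Level 6: 1

The root is level 0 and the size-1 base case is level 6 (the tree spans levels 0 through 6, i.e. 7 levels counting the root), so the depth is the number of divisions: log_2(64) = 6

The recursion tree depth is log_2(64) = 6. At each level, the problem size is divided by 2, so it takes 6 divisions to reduce to a base case of size 1. The algorithm makes 3 recursive calls at each level.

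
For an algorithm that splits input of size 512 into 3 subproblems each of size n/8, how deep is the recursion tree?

For divide and conquer with division factor 8:

Problem sizes at each level:
Level 0: 512
Level 1: 64
Level 2: 8
Level 3: 1

The root is level 0 and the size-1 base case is level 3 (the tree spans levels 0 through 3, i.e. 4 levels counting the root), so the depth is the number of divisions: log_8(512) = 3

The recursion tree depth is log_8(512) = 3. At each level, the problem size is divided by 8, so it takes 3 divisions to reduce to a base case of size 1. The algorithm makes 3 recursive calls at each level.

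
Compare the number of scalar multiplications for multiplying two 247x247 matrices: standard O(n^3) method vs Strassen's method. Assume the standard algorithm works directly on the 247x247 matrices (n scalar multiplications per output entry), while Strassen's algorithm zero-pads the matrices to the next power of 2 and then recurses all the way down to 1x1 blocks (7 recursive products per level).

Matrix multiplication for 247x247 matrices:

Strassen's algorithm requires power-of-2 dimensions. Pad 247x247 to 256x256 (next power of 2).

Standard algorithm: 247^3 = 15069223 multiplications
Strassen's algorithm: 7^(log2(256)) = 7^8 = 5764801 multiplications
Savings: 15069223 - 5764801 = 9304422 multiplications

Standard: 15069223 multiplications (247^3). Strassen: 5764801 multiplications (7^8, after padding to 256x256). Strassen reduces 8 recursive multiplications to 7 at each level.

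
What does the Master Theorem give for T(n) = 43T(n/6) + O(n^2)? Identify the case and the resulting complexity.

Master Theorem for T(n) = 43T(n/6) + O(n^2):

a = 43, b = 6, c = 2
log_b(a) = log_6(43) = 2.0992

Case 1: c = 2 < log_6(43) = 2.0992
T(n) = O(n^(log_6 43))

For T(n) = 43T(n/6) + O(n^2): log_6(43) = 2.0992. This is Case 1 of the Master Theorem (c < log_b(a), work dominated by leaves), giving O(n^(log_6 43)).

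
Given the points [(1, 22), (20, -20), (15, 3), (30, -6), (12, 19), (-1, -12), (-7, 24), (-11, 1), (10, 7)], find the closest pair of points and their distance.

Computing all pairwise distances among 9 points:

d((1, 22), (20, -20)) = 46.0977
d((1, 22), (15, 3)) = 23.6008
d((1, 22), (30, -6)) = 40.3113
d((1, 22), (12, 19)) = 11.4018
d((1, 22), (-1, -12)) = 34.0588
d((1, 22), (-7, 24)) = 8.2462
d((1, 22), (-11, 1)) = 24.1868
d((1, 22), (10, 7)) = 17.4929
d((20, -20), (15, 3)) = 23.5372
d((20, -20), (30, -6)) = 17.2047
d((20, -20), (12, 19)) = 39.8121
d((20, -20), (-1, -12)) = 22.4722
d((20, -20), (-7, 24)) = 51.6236
d((20, -20), (-11, 1)) = 37.4433
d((20, -20), (10, 7)) = 28.7924
d((15, 3), (30, -6)) = 17.4929
d((15, 3), (12, 19)) = 16.2788
d((15, 3), (-1, -12)) = 21.9317
d((15, 3), (-7, 24)) = 30.4138
d((15, 3), (-11, 1)) = 26.0768
d((15, 3), (10, 7)) = 6.4031 <-- minimum
d((30, -6), (12, 19)) = 30.8058
d((30, -6), (-1, -12)) = 31.5753
d((30, -6), (-7, 24)) = 47.634
d((30, -6), (-11, 1)) = 41.5933
d((30, -6), (10, 7)) = 23.8537
d((12, 19), (-1, -12)) = 33.6155
d((12, 19), (-7, 24)) = 19.6469
d((12, 19), (-11, 1)) = 29.2062
d((12, 19), (10, 7)) = 12.1655
d((-1, -12), (-7, 24)) = 36.4966
d((-1, -12), (-11, 1)) = 16.4012
d((-1, -12), (10, 7)) = 21.9545
d((-7, 24), (-11, 1)) = 23.3452
d((-7, 24), (10, 7)) = 24.0416
d((-11, 1), (10, 7)) = 21.8403

Closest pair: (15, 3) and (10, 7) with distance 6.4031

The closest pair is (15, 3) and (10, 7) with Euclidean distance 6.4031. For 9 points, brute-force pairwise comparison is shown above. For large n, the divide-and-conquer algorithm (sort by x, recurse on halves, check the dividing strip) achieves O(n log n).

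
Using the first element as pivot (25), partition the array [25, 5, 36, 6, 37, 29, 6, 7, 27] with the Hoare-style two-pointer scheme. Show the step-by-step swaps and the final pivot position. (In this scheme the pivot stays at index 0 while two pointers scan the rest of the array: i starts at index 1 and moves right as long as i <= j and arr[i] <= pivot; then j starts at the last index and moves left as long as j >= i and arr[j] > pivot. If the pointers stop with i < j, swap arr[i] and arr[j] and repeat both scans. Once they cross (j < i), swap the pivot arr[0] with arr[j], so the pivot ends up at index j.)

Hoare-style two-pointer partition with pivot = 25:

Initial array: [25, 5, 36, 6, 37, 29, 6, 7, 27]

Pointers start at i = 1, j = 8.
i stops at index 2 (arr[2]=36 > 25), j stops at index 7 (arr[7]=7 <= 25): swap arr[2] and arr[7], array becomes [25, 5, 7, 6, 37, 29, 6, 36, 27]
i stops at index 4 (arr[4]=37 > 25), j stops at index 6 (arr[6]=6 <= 25): swap arr[4] and arr[6], array becomes [25, 5, 7, 6, 6, 29, 37, 36, 27]
i ends at 5, j ends at 4: the pointers have crossed (j < i), so scanning stops.

Swap pivot arr[0] with arr[4] to place pivot at position 4: [6, 5, 7, 6, 25, 29, 37, 36, 27]
Pivot position: 4

After partitioning with pivot 25, the array becomes [6, 5, 7, 6, 25, 29, 37, 36, 27]. The pivot is placed at index 4. All elements to the left of the pivot are <= 25, and all elements to the right are > 25.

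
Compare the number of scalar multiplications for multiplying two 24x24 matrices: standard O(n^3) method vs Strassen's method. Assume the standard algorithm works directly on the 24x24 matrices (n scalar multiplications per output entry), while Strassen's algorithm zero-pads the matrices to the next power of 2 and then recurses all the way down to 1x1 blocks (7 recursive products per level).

Matrix multiplication for 24x24 matrices:

Strassen's algorithm requires power-of-2 dimensions. Pad 24x24 to 32x32 (next power of 2).

Standard algorithm: 24^3 = 13824 multiplications
Strassen's algorithm: 7^(log2(32)) = 7^5 = 16807 multiplications
Difference: 13824 - 16807 = -2983 (Strassen uses MORE here due to padding overhead — for small or just-over-power-of-2 n, padding can outweigh the per-level savings)

Standard: 13824 multiplications (24^3). Strassen: 16807 multiplications (7^5, after padding to 32x32). Strassen reduces 8 recursive multiplications to 7 at each level.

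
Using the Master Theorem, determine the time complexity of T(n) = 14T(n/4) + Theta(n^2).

Master Theorem for T(n) = 14T(n/4) + O(n^2):

a = 14, b = 4, c = 2
log_b(a) = log_4(14) = 1.9037

Case 3: c = 2 > log_4(14) = 1.9037
T(n) = O(n^2) = O(n^2)

For T(n) = 14T(n/4) + O(n^2): log_4(14) = 1.9037. This is Case 3 of the Master Theorem (c > log_b(a), work dominated by root), giving O(n^2).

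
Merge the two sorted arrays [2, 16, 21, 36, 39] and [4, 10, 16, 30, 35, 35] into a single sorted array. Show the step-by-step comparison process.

Merging process:

Compare 2 vs 4: take 2 from left. Merged: [2]
Compare 16 vs 4: take 4 from right. Merged: [2, 4]
Compare 16 vs 10: take 10 from right. Merged: [2, 4, 10]
Compare 16 vs 16: take 16 from left. Merged: [2, 4, 10, 16]
Compare 21 vs 16: take 16 from right. Merged: [2, 4, 10, 16, 16]
Compare 21 vs 30: take 21 from left. Merged: [2, 4, 10, 16, 16, 21]
Compare 36 vs 30: take 30 from right. Merged: [2, 4, 10, 16, 16, 21, 30]
Compare 36 vs 35: take 35 from right. Merged: [2, 4, 10, 16, 16, 21, 30, 35]
Compare 36 vs 35: take 35 from right. Merged: [2, 4, 10, 16, 16, 21, 30, 35, 35]
Append remaining from left: [36, 39]. Merged: [2, 4, 10, 16, 16, 21, 30, 35, 35, 36, 39]

Final merged array: [2, 4, 10, 16, 16, 21, 30, 35, 35, 36, 39]
Total comparisons: 9

The merged array is [2, 4, 10, 16, 16, 21, 30, 35, 35, 36, 39], requiring 9 comparisons. The merge step runs in O(n) time where n is the total number of elements.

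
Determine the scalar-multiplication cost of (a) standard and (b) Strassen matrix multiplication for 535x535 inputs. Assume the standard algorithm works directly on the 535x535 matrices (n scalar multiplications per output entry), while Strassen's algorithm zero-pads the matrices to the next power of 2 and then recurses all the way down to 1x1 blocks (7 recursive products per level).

Matrix multiplication for 535x535 matrices:

Strassen's algorithm requires power-of-2 dimensions. Pad 535x535 to 1024x1024 (next power of 2).

Standard algorithm: 535^3 = 153130375 multiplications
Strassen's algorithm: 7^(log2(1024)) = 7^10 = 282475249 multiplications
Difference: 153130375 - 282475249 = -129344874 (Strassen uses MORE here due to padding overhead — for small or just-over-power-of-2 n, padding can outweigh the per-level savings)

Standard: 153130375 multiplications (535^3). Strassen: 282475249 multiplications (7^10, after padding to 1024x1024). Strassen reduces 8 recursive multiplications to 7 at each level.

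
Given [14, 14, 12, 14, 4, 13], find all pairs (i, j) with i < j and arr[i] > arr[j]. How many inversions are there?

Finding inversions in [14, 14, 12, 14, 4, 13]:

(0, 2): arr[0]=14 > arr[2]=12
(0, 4): arr[0]=14 > arr[4]=4
(0, 5): arr[0]=14 > arr[5]=13
(1, 2): arr[1]=14 > arr[2]=12
(1, 4): arr[1]=14 > arr[4]=4
(1, 5): arr[1]=14 > arr[5]=13
(2, 4): arr[2]=12 > arr[4]=4
(3, 4): arr[3]=14 > arr[4]=4
(3, 5): arr[3]=14 > arr[5]=13

Total inversions: 9

The array has 9 inversion(s): (0,2), (0,4), (0,5), (1,2), (1,4), (1,5), (2,4), (3,4), (3,5). Each pair (i,j) satisfies i < j and arr[i] > arr[j].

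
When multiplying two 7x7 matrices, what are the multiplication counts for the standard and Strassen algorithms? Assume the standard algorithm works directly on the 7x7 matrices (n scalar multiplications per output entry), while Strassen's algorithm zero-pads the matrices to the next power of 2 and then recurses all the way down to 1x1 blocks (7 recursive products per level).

Matrix multiplication for 7x7 matrices:

Strassen's algorithm requires power-of-2 dimensions. Pad 7x7 to 8x8 (next power of 2).

Standard algorithm: 7^3 = 343 multiplications
Strassen's algorithm: 7^(log2(8)) = 7^3 = 343 multiplications
Savings: 343 - 343 = 0 multiplications

Standard: 343 multiplications (7^3). Strassen: 343 multiplications (7^3, after padding to 8x8). Strassen reduces 8 recursive multiplications to 7 at each level.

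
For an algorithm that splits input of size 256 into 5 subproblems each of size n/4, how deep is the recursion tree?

For divide and conquer with division factor 4:

Problem sizes at each level:
Level 0: 256
Level 1: 64
Level 2: 16
Level 3: 4
Level 4: 1

The root is level 0 and the size-1 base case is level 4 (the tree spans levels 0 through 4, i.e. 5 levels counting the root), so the depth is the number of divisions: log_4(256) = 4

The recursion tree depth is log_4(256) = 4. At each level, the problem size is divided by 4, so it takes 4 divisions to reduce to a base case of size 1. The algorithm makes 5 recursive calls at each level.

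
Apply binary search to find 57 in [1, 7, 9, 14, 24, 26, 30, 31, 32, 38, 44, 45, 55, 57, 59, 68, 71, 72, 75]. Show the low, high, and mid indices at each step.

Binary search for 57 in [1, 7, 9, 14, 24, 26, 30, 31, 32, 38, 44, 45, 55, 57, 59, 68, 71, 72, 75]:

lo=0, hi=18, mid=9, arr[mid]=38 -> 38 < 57, search right half
lo=10, hi=18, mid=14, arr[mid]=59 -> 59 > 57, search left half
lo=10, hi=13, mid=11, arr[mid]=45 -> 45 < 57, search right half
lo=12, hi=13, mid=12, arr[mid]=55 -> 55 < 57, search right half
lo=13, hi=13, mid=13, arr[mid]=57 -> Found target at index 13!

Binary search finds 57 at index 13 after 5 comparisons. The search repeatedly halves the search space by comparing with the middle element.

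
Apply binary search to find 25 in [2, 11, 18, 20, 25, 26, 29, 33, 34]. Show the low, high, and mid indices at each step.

Binary search for 25 in [2, 11, 18, 20, 25, 26, 29, 33, 34]:

lo=0, hi=8, mid=4, arr[mid]=25 -> Found target at index 4!

Binary search finds 25 at index 4 after 1 comparisons. The search repeatedly halves the search space by comparing with the middle element.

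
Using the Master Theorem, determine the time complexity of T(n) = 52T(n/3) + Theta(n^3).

Master Theorem for T(n) = 52T(n/3) + O(n^3):

a = 52, b = 3, c = 3
log_b(a) = log_3(52) = 3.5966

Case 1: c = 3 < log_3(52) = 3.5966
T(n) = O(n^(log_3 52))

For T(n) = 52T(n/3) + O(n^3): log_3(52) = 3.5966. This is Case 1 of the Master Theorem (c < log_b(a), work dominated by leaves), giving O(n^(log_3 52)).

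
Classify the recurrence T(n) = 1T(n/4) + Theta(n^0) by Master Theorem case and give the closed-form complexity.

Master Theorem for T(n) = 1T(n/4) + O(n^0):

a = 1, b = 4, c = 0
log_b(a) = log_4(1) = 0.0000

Case 2: c = 0 = log_4(1) = 0.0000
T(n) = O(n^0 log n) = O(log n)

For T(n) = 1T(n/4) + O(n^0): log_4(1) = 0.0000. This is Case 2 of the Master Theorem (c = log_b(a), equal work at all levels), giving O(log n).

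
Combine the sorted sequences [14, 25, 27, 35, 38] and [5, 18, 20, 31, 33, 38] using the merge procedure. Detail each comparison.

Merging process:

Compare 14 vs 5: take 5 from right. Merged: [5]
Compare 14 vs 18: take 14 from left. Merged: [5, 14]
Compare 25 vs 18: take 18 from right. Merged: [5, 14, 18]
Compare 25 vs 20: take 20 from right. Merged: [5, 14, 18, 20]
Compare 25 vs 31: take 25 from left. Merged: [5, 14, 18, 20, 25]
Compare 27 vs 31: take 27 from left. Merged: [5, 14, 18, 20, 25, 27]
Compare 35 vs 31: take 31 from right. Merged: [5, 14, 18, 20, 25, 27, 31]
Compare 35 vs 33: take 33 from right. Merged: [5, 14, 18, 20, 25, 27, 31, 33]
Compare 35 vs 38: take 35 from left. Merged: [5, 14, 18, 20, 25, 27, 31, 33, 35]
Compare 38 vs 38: take 38 from left. Merged: [5, 14, 18, 20, 25, 27, 31, 33, 35, 38]
Append remaining from right: [38]. Merged: [5, 14, 18, 20, 25, 27, 31, 33, 35, 38, 38]

Final merged array: [5, 14, 18, 20, 25, 27, 31, 33, 35, 38, 38]
Total comparisons: 10

The merged array is [5, 14, 18, 20, 25, 27, 31, 33, 35, 38, 38], requiring 10 comparisons. The merge step runs in O(n) time where n is the total number of elements.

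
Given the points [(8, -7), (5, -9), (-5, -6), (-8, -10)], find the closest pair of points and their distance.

Computing all pairwise distances among 4 points:

d((8, -7), (5, -9)) = 3.6056 <-- minimum
d((8, -7), (-5, -6)) = 13.0384
d((8, -7), (-8, -10)) = 16.2788
d((5, -9), (-5, -6)) = 10.4403
d((5, -9), (-8, -10)) = 13.0384
d((-5, -6), (-8, -10)) = 5.0

Closest pair: (8, -7) and (5, -9) with distance 3.6056

The closest pair is (8, -7) and (5, -9) with Euclidean distance 3.6056. For 4 points, brute-force pairwise comparison is shown above. For large n, the divide-and-conquer algorithm (sort by x, recurse on halves, check the dividing strip) achieves O(n log n).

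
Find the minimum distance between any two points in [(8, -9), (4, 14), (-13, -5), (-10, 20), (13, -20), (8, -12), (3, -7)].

Computing all pairwise distances among 7 points:

d((8, -9), (4, 14)) = 23.3452
d((8, -9), (-13, -5)) = 21.3776
d((8, -9), (-10, 20)) = 34.1321
d((8, -9), (13, -20)) = 12.083
d((8, -9), (8, -12)) = 3.0 <-- minimum
d((8, -9), (3, -7)) = 5.3852
d((4, 14), (-13, -5)) = 25.4951
d((4, 14), (-10, 20)) = 15.2315
d((4, 14), (13, -20)) = 35.171
d((4, 14), (8, -12)) = 26.3059
d((4, 14), (3, -7)) = 21.0238
d((-13, -5), (-10, 20)) = 25.1794
d((-13, -5), (13, -20)) = 30.0167
d((-13, -5), (8, -12)) = 22.1359
d((-13, -5), (3, -7)) = 16.1245
d((-10, 20), (13, -20)) = 46.1411
d((-10, 20), (8, -12)) = 36.7151
d((-10, 20), (3, -7)) = 29.9666
d((13, -20), (8, -12)) = 9.434
d((13, -20), (3, -7)) = 16.4012
d((8, -12), (3, -7)) = 7.0711

Closest pair: (8, -9) and (8, -12) with distance 3.0

The closest pair is (8, -9) and (8, -12) with Euclidean distance 3.0. For 7 points, brute-force pairwise comparison is shown above. For large n, the divide-and-conquer algorithm (sort by x, recurse on halves, check the dividing strip) achieves O(n log n).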